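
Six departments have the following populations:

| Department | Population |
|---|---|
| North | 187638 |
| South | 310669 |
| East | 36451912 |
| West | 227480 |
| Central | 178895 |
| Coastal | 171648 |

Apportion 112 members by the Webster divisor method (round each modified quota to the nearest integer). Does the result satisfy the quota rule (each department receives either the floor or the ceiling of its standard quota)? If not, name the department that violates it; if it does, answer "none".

Standard quotas: North 0.560, South 0.927, East 108.788, West 0.679, Central 0.534, Coastal 0.512.
Webster allocation: North 1, South 1, East 107, West 1, Central 1, Coastal 1.
East has quota 108.788 (lower 108, upper 109) but receives 107 — outside the quota interval.

East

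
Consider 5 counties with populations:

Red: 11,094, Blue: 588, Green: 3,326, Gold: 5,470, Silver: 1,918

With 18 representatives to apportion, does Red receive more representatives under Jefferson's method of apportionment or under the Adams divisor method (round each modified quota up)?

Jefferson: Red 10, Blue 0, Green 3, Gold 4, Silver 1.
Adams: Red 8, Blue 1, Green 3, Gold 4, Silver 2.
Red gets 10 under Jefferson and 8 under Adams.

Jefferson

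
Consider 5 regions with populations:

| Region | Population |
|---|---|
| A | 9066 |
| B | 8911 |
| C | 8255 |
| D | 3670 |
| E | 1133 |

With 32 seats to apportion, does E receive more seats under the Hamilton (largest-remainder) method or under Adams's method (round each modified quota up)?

Adams

Hamilton: A 9, B 9, C 9, D 4, E 1.
Adams: A 9, B 9, C 8, D 4, E 2.
E gets 1 under Hamilton and 2 under Adams.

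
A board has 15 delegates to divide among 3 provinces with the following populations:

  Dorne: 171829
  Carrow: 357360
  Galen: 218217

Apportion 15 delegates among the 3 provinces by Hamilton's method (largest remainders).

Dorne 4, Carrow 7, Galen 4

Standard divisor: 747406 ÷ 15 ≈ 49827.067.
Standard quotas: Dorne 3.4485, Carrow 7.1720, Galen 4.3795.
Lower quotas: Dorne 3, Carrow 7, Galen 4 (sum 14, leaving 1 seat).
Remainders in descending order: Dorne 0.4485, Galen 0.3795, Carrow 0.1720.
The surplus seat goes to Dorne.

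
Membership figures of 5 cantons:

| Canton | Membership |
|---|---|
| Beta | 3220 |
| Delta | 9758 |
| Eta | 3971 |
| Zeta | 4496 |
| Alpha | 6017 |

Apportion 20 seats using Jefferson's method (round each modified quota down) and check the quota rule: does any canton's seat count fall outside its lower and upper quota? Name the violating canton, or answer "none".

none

Standard quotas: Beta 2.345, Delta 7.107, Eta 2.892, Zeta 3.274, Alpha 4.382.
Jefferson allocation: Beta 2, Delta 8, Eta 3, Zeta 3, Alpha 4.
Every allocation lies between the lower and upper quota.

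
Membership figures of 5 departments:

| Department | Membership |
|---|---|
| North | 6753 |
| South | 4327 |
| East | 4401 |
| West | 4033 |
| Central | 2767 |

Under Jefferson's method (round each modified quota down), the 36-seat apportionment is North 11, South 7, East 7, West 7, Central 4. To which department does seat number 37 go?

Priority for the next seat is population ÷ (current seats + 1).
Priorities: North 562.750, South 540.875, East 550.125, West 504.125, Central 553.400.
Highest priority: North.

North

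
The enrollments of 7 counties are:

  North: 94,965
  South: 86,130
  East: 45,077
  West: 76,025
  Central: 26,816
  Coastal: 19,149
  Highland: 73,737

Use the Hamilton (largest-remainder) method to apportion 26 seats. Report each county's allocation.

North 6, South 5, East 3, West 5, Central 2, Coastal 1, Highland 4

Standard divisor: 421899 ÷ 26 ≈ 16226.885.
Standard quotas: North 5.8523, South 5.3079, East 2.7779, West 4.6851, Central 1.6526, Coastal 1.1801, Highland 4.5441.
Lower quotas: North 5, South 5, East 2, West 4, Central 1, Coastal 1, Highland 4 (sum 22, leaving 4 seats).
Remainders in descending order: North 0.8523, East 0.7779, West 0.6851, Central 0.6526, Highland 0.5441, South 0.3079, Coastal 0.1801.
Largest remainders: North, East, West, Central receive the extra seats.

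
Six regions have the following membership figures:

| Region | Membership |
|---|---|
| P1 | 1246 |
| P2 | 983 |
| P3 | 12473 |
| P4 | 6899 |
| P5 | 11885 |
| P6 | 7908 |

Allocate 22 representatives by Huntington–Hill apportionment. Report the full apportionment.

With divisor 1958: modified quotas P1 0.636, P2 0.502, P3 6.370, P4 3.523, P5 6.070, P6 4.039.
Geometric-mean thresholds: P1 (min 1), P2 (min 1), P3 √(6·7)=6.481, P4 √(3·4)=3.464, P5 √(6·7)=6.481, P6 √(4·5)=4.472.
Each quota rounded against its threshold gives P1 1, P2 1, P3 6, P4 4, P5 6, P6 4 (total 22).

P1=1, P2=1, P3=6, P4=4, P5=6, P6=4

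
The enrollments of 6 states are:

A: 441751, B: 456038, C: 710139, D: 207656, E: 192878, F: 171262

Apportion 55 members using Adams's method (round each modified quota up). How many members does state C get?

18

Standard divisor 2179724/55 ≈ 39631.345; standard quotas: A 11.147, B 11.507, C 17.919, D 5.240, E 4.867, F 4.321.
Rounding up gives 12, 12, 18, 6, 5, 5 = 58 seats, so the divisor must be adjusted.
With modified divisor 41700: modified quotas A 10.594, B 10.936, C 17.030, D 4.980, E 4.625, F 4.107.
Rounding up: A 11, B 11, C 18, D 5, E 5, F 5 (total 55).
C receives 18.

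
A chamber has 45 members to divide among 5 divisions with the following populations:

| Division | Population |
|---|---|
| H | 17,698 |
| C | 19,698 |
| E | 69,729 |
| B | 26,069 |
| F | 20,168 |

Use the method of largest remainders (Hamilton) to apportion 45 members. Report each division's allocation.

H: 5; C: 6; E: 20; B: 8; F: 6

Standard divisor: 153362 ÷ 45 ≈ 3408.044.
Standard quotas: H 5.1930, C 5.7799, E 20.4601, B 7.6493, F 5.9178.
Lower quotas: H 5, C 5, E 20, B 7, F 5 (sum 42, leaving 3 seats).
Remainders in descending order: F 0.9178, C 0.7799, B 0.6493, E 0.4601, H 0.1930.
The surplus seats go to F, C, B.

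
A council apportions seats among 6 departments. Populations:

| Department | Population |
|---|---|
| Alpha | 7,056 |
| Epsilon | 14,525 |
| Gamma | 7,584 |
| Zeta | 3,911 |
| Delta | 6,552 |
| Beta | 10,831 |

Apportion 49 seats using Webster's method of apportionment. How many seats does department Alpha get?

Standard divisor 50459/49 ≈ 1029.776; standard quotas: Alpha 6.852, Epsilon 14.105, Gamma 7.365, Zeta 3.798, Delta 6.363, Beta 10.518.
Rounding to the nearest integer gives Alpha 7, Epsilon 14, Gamma 7, Zeta 4, Delta 6, Beta 11 — total 49, matching the house size, so no adjustment is needed.
Alpha receives 7.

7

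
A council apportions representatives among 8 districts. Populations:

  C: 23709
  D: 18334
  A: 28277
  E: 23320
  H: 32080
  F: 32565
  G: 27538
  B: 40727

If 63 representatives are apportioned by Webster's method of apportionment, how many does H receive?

Standard divisor 226550/63 ≈ 3596.032; standard quotas: C 6.593, D 5.098, A 7.863, E 6.485, H 8.921, F 9.056, G 7.658, B 11.326.
Rounding to the nearest integer gives C 7, D 5, A 8, E 6, H 9, F 9, G 8, B 11 — total 63, matching the house size, so no adjustment is needed.
H receives 9.

9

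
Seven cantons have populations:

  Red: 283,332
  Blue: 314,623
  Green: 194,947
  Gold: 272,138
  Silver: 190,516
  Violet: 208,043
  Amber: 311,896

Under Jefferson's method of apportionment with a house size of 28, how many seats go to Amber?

Standard divisor 1775495/28 ≈ 63410.536; standard quotas: Red 4.468, Blue 4.962, Green 3.074, Gold 4.292, Silver 3.004, Violet 3.281, Amber 4.919.
Rounding down gives 4, 4, 3, 4, 3, 3, 4 = 25 seats, so the divisor must be adjusted.
With modified divisor 55500: modified quotas Red 5.105, Blue 5.669, Green 3.513, Gold 4.903, Silver 3.433, Violet 3.749, Amber 5.620.
Rounding down: Red 5, Blue 5, Green 3, Gold 4, Silver 3, Violet 3, Amber 5 (total 28).
Amber receives 5.

5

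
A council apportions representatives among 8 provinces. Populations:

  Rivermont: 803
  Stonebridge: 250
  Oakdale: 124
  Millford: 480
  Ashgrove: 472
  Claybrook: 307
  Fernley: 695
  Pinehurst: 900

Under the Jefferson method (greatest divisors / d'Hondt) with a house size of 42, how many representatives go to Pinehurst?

10

Standard divisor 4031/42 ≈ 95.976; standard quotas: Rivermont 8.367, Stonebridge 2.605, Oakdale 1.292, Millford 5.001, Ashgrove 4.918, Claybrook 3.199, Fernley 7.241, Pinehurst 9.377.
Rounding down gives 8, 2, 1, 5, 4, 3, 7, 9 = 39 seats, so the divisor must be adjusted.
With modified divisor 88: modified quotas Rivermont 9.125, Stonebridge 2.841, Oakdale 1.409, Millford 5.455, Ashgrove 5.364, Claybrook 3.489, Fernley 7.898, Pinehurst 10.227.
Rounding down: Rivermont 9, Stonebridge 2, Oakdale 1, Millford 5, Ashgrove 5, Claybrook 3, Fernley 7, Pinehurst 10 (total 42).
Pinehurst receives 10.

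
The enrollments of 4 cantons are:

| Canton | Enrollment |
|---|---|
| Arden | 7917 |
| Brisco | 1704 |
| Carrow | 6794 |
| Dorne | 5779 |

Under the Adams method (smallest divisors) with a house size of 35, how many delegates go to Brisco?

3

Standard divisor 22194/35 ≈ 634.114; standard quotas: Arden 12.485, Brisco 2.687, Carrow 10.714, Dorne 9.113.
Rounding up gives 13, 3, 11, 10 = 37 seats, so the divisor must be adjusted.
With modified divisor 670: modified quotas Arden 11.816, Brisco 2.543, Carrow 10.140, Dorne 8.625.
Rounding up: Arden 12, Brisco 3, Carrow 11, Dorne 9 (total 35).
Brisco receives 3.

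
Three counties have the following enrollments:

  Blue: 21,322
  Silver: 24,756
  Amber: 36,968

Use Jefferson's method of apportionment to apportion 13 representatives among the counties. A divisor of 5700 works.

Blue 3, Silver 4, Amber 6

With modified divisor 5700: modified quotas Blue 3.741, Silver 4.343, Amber 6.486.
Rounding down: Blue 3, Silver 4, Amber 6 (total 13).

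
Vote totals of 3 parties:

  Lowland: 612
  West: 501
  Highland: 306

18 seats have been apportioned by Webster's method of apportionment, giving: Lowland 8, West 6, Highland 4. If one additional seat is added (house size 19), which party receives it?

Priority for the next seat is population ÷ (current seats + 0.5).
Priorities: Lowland 72.000, West 77.077, Highland 68.000.
Highest priority: West.

West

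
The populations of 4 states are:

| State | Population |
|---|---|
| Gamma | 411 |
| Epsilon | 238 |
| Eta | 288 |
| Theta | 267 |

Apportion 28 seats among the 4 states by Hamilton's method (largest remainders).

Total 1204; standard divisor 1204/28 = 43.
Standard quotas: Gamma 9.558, Epsilon 5.535, Eta 6.698, Theta 6.209.
Lower quotas: Gamma 9, Epsilon 5, Eta 6, Theta 6 (sum 26, leaving 2 seats).
Remainders in descending order: Eta 0.698, Gamma 0.558, Epsilon 0.535, Theta 0.209.
Largest remainders: Eta, Gamma receive the extra seats.

Gamma: 10, Epsilon: 5, Eta: 7, Theta: 6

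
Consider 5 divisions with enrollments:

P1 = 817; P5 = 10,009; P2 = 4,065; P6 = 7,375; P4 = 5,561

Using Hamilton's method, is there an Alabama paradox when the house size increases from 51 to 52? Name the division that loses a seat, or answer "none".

At 51 seats: P1 2, P5 18, P2 7, P6 14, P4 10.
At 52 seats: P1 1, P5 19, P2 8, P6 14, P4 10.
P1 drops from 2 to 1.

P1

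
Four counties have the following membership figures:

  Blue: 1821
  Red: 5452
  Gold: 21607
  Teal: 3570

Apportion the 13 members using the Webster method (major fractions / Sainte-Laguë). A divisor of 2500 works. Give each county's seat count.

Blue: 1, Red: 2, Gold: 9, Teal: 1

With modified divisor 2500: modified quotas Blue 0.728, Red 2.181, Gold 8.643, Teal 1.428.
Rounding to the nearest integer: Blue 1, Red 2, Gold 9, Teal 1 (total 13).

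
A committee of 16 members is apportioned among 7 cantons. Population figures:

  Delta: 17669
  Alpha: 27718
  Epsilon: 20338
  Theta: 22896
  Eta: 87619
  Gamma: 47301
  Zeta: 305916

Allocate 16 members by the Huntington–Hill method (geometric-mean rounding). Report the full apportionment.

Delta: 1, Alpha: 1, Epsilon: 1, Theta: 1, Eta: 2, Gamma: 1, Zeta: 9

With divisor 35911: modified quotas Delta 0.492, Alpha 0.772, Epsilon 0.566, Theta 0.638, Eta 2.440, Gamma 1.317, Zeta 8.519.
Geometric-mean thresholds: Delta (min 1), Alpha (min 1), Epsilon (min 1), Theta (min 1), Eta √(2·3)=2.449, Gamma √(1·2)=1.414, Zeta √(8·9)=8.485.
Each quota rounded against its threshold gives Delta 1, Alpha 1, Epsilon 1, Theta 1, Eta 2, Gamma 1, Zeta 9 (total 16).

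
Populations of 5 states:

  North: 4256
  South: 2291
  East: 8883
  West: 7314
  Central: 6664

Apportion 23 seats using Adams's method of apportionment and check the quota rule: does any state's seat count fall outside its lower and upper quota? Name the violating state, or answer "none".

none

Standard quotas: North 3.329, South 1.792, East 6.947, West 5.720, Central 5.212.
Adams allocation: North 3, South 2, East 7, West 6, Central 5.
Every allocation lies between the lower and upper quota.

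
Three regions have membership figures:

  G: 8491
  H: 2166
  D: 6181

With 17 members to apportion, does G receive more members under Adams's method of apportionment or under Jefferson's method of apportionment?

Adams: G 8, H 3, D 6.
Jefferson: G 9, H 2, D 6.
G gets 8 under Adams and 9 under Jefferson.

Jefferson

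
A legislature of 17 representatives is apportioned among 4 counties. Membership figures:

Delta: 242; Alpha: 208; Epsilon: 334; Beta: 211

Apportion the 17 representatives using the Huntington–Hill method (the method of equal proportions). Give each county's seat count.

With divisor 60.5: modified quotas Delta 4.000, Alpha 3.438, Epsilon 5.521, Beta 3.488.
Geometric-mean thresholds: Delta √(4·5)=4.472, Alpha √(3·4)=3.464, Epsilon √(5·6)=5.477, Beta √(3·4)=3.464.
Each quota rounded against its threshold gives Delta 4, Alpha 3, Epsilon 6, Beta 4 (total 17).

Delta=4, Alpha=3, Epsilon=6, Beta=4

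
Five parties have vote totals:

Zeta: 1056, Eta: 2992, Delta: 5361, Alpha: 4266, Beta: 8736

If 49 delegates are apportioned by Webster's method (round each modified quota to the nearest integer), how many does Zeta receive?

2

Standard divisor 22411/49 ≈ 457.367; standard quotas: Zeta 2.309, Eta 6.542, Delta 11.721, Alpha 9.327, Beta 19.101.
Rounding to the nearest integer gives Zeta 2, Eta 7, Delta 12, Alpha 9, Beta 19 — total 49, matching the house size, so no adjustment is needed.
Zeta receives 2.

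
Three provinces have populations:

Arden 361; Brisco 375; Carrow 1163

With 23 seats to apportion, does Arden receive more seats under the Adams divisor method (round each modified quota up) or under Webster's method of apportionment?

Adams: Arden 5, Brisco 5, Carrow 13.
Webster: Arden 4, Brisco 5, Carrow 14.
Arden gets 5 under Adams and 4 under Webster.

Adams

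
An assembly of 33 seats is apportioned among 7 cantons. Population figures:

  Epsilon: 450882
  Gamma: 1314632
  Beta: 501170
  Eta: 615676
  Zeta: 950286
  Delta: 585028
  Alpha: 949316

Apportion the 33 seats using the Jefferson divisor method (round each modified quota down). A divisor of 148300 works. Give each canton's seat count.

With modified divisor 148300: modified quotas Epsilon 3.040, Gamma 8.865, Beta 3.379, Eta 4.152, Zeta 6.408, Delta 3.945, Alpha 6.401.
Rounding down: Epsilon 3, Gamma 8, Beta 3, Eta 4, Zeta 6, Delta 3, Alpha 6 (total 33).

Epsilon=3, Gamma=8, Beta=3, Eta=4, Zeta=6, Delta=3, Alpha=6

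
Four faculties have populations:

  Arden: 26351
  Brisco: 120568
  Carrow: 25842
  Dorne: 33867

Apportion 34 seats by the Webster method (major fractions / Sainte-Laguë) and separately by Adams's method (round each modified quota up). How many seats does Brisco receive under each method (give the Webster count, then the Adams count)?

Webster: Arden 4, Brisco 20, Carrow 4, Dorne 6.
Adams: Arden 5, Brisco 19, Carrow 4, Dorne 6.
Brisco gets 20 under Webster and 19 under Adams.

20 and 19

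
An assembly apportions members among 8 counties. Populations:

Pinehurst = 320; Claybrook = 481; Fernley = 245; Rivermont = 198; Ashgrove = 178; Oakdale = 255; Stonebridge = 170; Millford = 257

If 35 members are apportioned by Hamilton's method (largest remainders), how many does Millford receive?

The standard divisor is 2104/35 ≈ 60.114.
Standard quotas: Pinehurst 5.323, Claybrook 8.001, Fernley 4.076, Rivermont 3.294, Ashgrove 2.961, Oakdale 4.242, Stonebridge 2.828, Millford 4.275.
Lower quotas: Pinehurst 5, Claybrook 8, Fernley 4, Rivermont 3, Ashgrove 2, Oakdale 4, Stonebridge 2, Millford 4 (sum 32, leaving 3 seats).
Remainders in descending order: Ashgrove 0.961, Stonebridge 0.828, Pinehurst 0.323, Rivermont 0.294, Millford 0.275, Oakdale 0.242, Fernley 0.076, Claybrook 0.001.
Largest remainders: Ashgrove, Stonebridge, Pinehurst receive the extra seats.
Millford receives 4.

4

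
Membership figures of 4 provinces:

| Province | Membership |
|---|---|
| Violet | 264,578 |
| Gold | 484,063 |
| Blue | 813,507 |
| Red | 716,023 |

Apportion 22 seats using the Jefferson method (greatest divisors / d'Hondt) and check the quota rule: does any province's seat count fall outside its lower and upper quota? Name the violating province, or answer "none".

none

Standard quotas: Violet 2.555, Gold 4.675, Blue 7.856, Red 6.915.
Jefferson allocation: Violet 2, Gold 5, Blue 8, Red 7.
Every allocation lies between the lower and upper quota.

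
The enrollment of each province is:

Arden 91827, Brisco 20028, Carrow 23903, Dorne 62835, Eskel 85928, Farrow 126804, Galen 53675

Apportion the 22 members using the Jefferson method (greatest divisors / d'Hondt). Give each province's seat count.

Standard divisor 465000/22 ≈ 21136.364; standard quotas: Arden 4.345, Brisco 0.948, Carrow 1.131, Dorne 2.973, Eskel 4.065, Farrow 5.999, Galen 2.539.
Rounding down gives 4, 0, 1, 2, 4, 5, 2 = 18 seats, so the divisor must be adjusted.
With modified divisor 18200: modified quotas Arden 5.045, Brisco 1.100, Carrow 1.313, Dorne 3.452, Eskel 4.721, Farrow 6.967, Galen 2.949.
Rounding down: Arden 5, Brisco 1, Carrow 1, Dorne 3, Eskel 4, Farrow 6, Galen 2 (total 22).

Arden: 5, Brisco: 1, Carrow: 1, Dorne: 3, Eskel: 4, Farrow: 6, Galen: 2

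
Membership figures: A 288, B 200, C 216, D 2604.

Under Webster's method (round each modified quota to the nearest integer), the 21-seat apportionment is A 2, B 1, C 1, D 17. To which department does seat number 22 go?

D

Priority for the next seat is population ÷ (current seats + 0.5).
Priorities: A 115.200, B 133.333, C 144.000, D 148.800.
Highest priority: D.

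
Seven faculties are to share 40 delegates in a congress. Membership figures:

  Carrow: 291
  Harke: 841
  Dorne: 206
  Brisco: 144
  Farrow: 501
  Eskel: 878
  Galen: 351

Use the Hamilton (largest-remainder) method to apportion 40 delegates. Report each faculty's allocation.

Standard divisor: 3212 ÷ 40 ≈ 80.3.
Standard quotas: Carrow 3.624, Harke 10.473, Dorne 2.565, Brisco 1.793, Farrow 6.239, Eskel 10.934, Galen 4.371.
Lower quotas: Carrow 3, Harke 10, Dorne 2, Brisco 1, Farrow 6, Eskel 10, Galen 4 (sum 36, leaving 4 seats).
Remainders in descending order: Eskel 0.934, Brisco 0.793, Carrow 0.624, Dorne 0.565, Harke 0.473, Galen 0.371, Farrow 0.239.
The surplus seats go to Eskel, Brisco, Carrow, Dorne.

Carrow=4, Harke=10, Dorne=3, Brisco=2, Farrow=6, Eskel=11, Galen=4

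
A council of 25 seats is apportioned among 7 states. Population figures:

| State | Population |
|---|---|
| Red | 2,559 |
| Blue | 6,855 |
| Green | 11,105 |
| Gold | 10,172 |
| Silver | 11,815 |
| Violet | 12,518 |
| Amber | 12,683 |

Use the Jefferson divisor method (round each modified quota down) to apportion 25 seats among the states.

Standard divisor 67707/25 ≈ 2708.28; standard quotas: Red 0.945, Blue 2.531, Green 4.100, Gold 3.756, Silver 4.363, Violet 4.622, Amber 4.683.
Rounding down gives 0, 2, 4, 3, 4, 4, 4 = 21 seats, so the divisor must be adjusted.
With modified divisor 2400: modified quotas Red 1.066, Blue 2.856, Green 4.627, Gold 4.238, Silver 4.923, Violet 5.216, Amber 5.285.
Rounding down: Red 1, Blue 2, Green 4, Gold 4, Silver 4, Violet 5, Amber 5 (total 25).

Red=1; Blue=2; Green=4; Gold=4; Silver=4; Violet=5; Amber=5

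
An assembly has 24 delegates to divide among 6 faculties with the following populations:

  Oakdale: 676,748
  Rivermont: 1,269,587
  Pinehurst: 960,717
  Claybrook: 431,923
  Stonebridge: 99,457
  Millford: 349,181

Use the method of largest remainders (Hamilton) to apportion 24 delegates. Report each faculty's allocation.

Oakdale: 4, Rivermont: 8, Pinehurst: 6, Claybrook: 3, Stonebridge: 1, Millford: 2

Standard divisor: 3787613 ÷ 24 ≈ 157817.208.
Standard quotas: Oakdale 4.2882, Rivermont 8.0447, Pinehurst 6.0875, Claybrook 2.7369, Stonebridge 0.6302, Millford 2.2126.
Lower quotas: Oakdale 4, Rivermont 8, Pinehurst 6, Claybrook 2, Stonebridge 0, Millford 2 (sum 22, leaving 2 seats).
Remainders in descending order: Claybrook 0.7369, Stonebridge 0.6302, Oakdale 0.2882, Millford 0.2126, Pinehurst 0.0875, Rivermont 0.0447.
The surplus seats go to Claybrook, Stonebridge.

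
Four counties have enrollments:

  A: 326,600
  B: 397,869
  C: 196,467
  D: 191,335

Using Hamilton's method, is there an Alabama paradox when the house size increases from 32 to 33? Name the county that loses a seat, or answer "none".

D

At 32 seats: A 9, B 11, C 6, D 6.
At 33 seats: A 10, B 12, C 6, D 5.
D drops from 6 to 5.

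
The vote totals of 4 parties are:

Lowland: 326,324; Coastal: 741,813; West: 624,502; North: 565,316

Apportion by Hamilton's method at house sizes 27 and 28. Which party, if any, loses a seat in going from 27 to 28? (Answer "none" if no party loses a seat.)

At 27 seats: Lowland 4, Coastal 9, West 7, North 7.
At 28 seats: Lowland 4, Coastal 9, West 8, North 7.
No party's allocation decreased.

none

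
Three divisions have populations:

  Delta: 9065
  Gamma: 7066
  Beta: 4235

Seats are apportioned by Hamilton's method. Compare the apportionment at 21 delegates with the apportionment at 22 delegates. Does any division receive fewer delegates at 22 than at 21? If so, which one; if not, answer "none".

Beta

At 21 seats: Delta 9, Gamma 7, Beta 5.
At 22 seats: Delta 10, Gamma 8, Beta 4.
Beta drops from 5 to 4.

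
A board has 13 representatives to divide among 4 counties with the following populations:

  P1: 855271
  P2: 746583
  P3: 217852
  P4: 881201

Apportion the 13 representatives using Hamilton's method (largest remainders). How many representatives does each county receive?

Total 2700907; standard divisor 2700907/13 ≈ 207762.077.
Standard quotas: P1 4.1166, P2 3.5935, P3 1.0486, P4 4.2414.
Lower quotas: P1 4, P2 3, P3 1, P4 4 (sum 12, leaving 1 seat).
Remainders in descending order: P2 0.5935, P4 0.2414, P1 0.1166, P3 0.0486.
The surplus seat goes to P2.

P1 4, P2 4, P3 1, P4 4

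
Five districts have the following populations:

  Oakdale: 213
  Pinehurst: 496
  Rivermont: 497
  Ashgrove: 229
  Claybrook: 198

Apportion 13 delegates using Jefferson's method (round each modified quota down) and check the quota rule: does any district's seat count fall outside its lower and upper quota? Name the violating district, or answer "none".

none

Standard quotas: Oakdale 1.696, Pinehurst 3.949, Rivermont 3.957, Ashgrove 1.823, Claybrook 1.576.
Jefferson allocation: Oakdale 2, Pinehurst 4, Rivermont 4, Ashgrove 2, Claybrook 1.
Every allocation lies between the lower and upper quota.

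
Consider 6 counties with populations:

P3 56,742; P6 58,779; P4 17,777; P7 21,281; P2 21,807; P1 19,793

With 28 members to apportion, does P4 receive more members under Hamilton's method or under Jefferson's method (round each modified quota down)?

Hamilton

Hamilton: P3 8, P6 8, P4 3, P7 3, P2 3, P1 3.
Jefferson: P3 8, P6 9, P4 2, P7 3, P2 3, P1 3.
P4 gets 3 under Hamilton and 2 under Jefferson.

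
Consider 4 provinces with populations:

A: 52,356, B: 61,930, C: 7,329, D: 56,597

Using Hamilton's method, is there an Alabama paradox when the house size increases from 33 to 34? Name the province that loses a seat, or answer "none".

At 33 seats: A 10, B 11, C 1, D 11.
At 34 seats: A 10, B 12, C 1, D 11.
No province's allocation decreased.

none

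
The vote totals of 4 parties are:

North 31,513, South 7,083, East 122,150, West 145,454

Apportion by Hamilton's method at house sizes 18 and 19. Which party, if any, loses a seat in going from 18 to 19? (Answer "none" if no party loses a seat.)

none

At 18 seats: North 2, South 0, East 7, West 9.
At 19 seats: North 2, South 0, East 8, West 9.
No party's allocation decreased.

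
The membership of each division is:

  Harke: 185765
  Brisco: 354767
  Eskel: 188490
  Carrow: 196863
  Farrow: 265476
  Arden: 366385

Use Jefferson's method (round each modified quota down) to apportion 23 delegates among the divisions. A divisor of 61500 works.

With modified divisor 61500: modified quotas Harke 3.021, Brisco 5.769, Eskel 3.065, Carrow 3.201, Farrow 4.317, Arden 5.957.
Rounding down: Harke 3, Brisco 5, Eskel 3, Carrow 3, Farrow 4, Arden 5 (total 23).

Harke 3; Brisco 5; Eskel 3; Carrow 3; Farrow 4; Arden 5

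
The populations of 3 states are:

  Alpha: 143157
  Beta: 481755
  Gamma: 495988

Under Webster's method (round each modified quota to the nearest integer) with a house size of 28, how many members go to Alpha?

4

Standard divisor 1120900/28 ≈ 40032.143; standard quotas: Alpha 3.576, Beta 12.034, Gamma 12.390.
Rounding to the nearest integer gives Alpha 4, Beta 12, Gamma 12 — total 28, matching the house size, so no adjustment is needed.
Alpha receives 4.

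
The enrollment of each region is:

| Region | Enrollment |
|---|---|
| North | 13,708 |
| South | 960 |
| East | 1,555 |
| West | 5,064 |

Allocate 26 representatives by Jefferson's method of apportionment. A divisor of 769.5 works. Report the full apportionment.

With modified divisor 769.5: modified quotas North 17.814, South 1.248, East 2.021, West 6.581.
Rounding down: North 17, South 1, East 2, West 6 (total 26).

North 17, South 1, East 2, West 6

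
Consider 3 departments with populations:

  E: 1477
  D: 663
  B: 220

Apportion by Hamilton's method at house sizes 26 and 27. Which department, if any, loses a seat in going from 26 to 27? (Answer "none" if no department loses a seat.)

At 26 seats: E 16, D 7, B 3.
At 27 seats: E 17, D 8, B 2.
B drops from 3 to 2.

B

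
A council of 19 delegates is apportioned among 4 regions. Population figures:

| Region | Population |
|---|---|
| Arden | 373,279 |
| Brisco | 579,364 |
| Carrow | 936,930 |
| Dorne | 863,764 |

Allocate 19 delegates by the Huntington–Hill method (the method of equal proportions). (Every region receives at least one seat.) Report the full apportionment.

Arden 3, Brisco 4, Carrow 6, Dorne 6

With divisor 148481: modified quotas Arden 2.514, Brisco 3.902, Carrow 6.310, Dorne 5.817.
Geometric-mean thresholds: Arden √(2·3)=2.449, Brisco √(3·4)=3.464, Carrow √(6·7)=6.481, Dorne √(5·6)=5.477.
Each quota rounded against its threshold gives Arden 3, Brisco 4, Carrow 6, Dorne 6 (total 19).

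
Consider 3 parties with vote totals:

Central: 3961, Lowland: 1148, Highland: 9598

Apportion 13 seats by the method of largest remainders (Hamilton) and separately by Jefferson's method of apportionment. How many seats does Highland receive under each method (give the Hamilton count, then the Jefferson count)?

8 and 9

Hamilton: Central 4, Lowland 1, Highland 8.
Jefferson: Central 3, Lowland 1, Highland 9.
Highland gets 8 under Hamilton and 9 under Jefferson.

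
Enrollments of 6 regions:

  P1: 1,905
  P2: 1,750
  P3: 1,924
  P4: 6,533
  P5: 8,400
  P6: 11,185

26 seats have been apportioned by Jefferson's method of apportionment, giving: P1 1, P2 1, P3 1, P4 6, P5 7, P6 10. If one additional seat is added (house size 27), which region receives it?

P5

Priority for the next seat is population ÷ (current seats + 1).
Priorities: P1 952.500, P2 875.000, P3 962.000, P4 933.286, P5 1050.000, P6 1016.818.
Highest priority: P5.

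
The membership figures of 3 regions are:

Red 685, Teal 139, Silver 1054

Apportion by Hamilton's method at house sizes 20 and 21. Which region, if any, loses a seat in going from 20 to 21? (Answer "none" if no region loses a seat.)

Teal

At 20 seats: Red 7, Teal 2, Silver 11.
At 21 seats: Red 8, Teal 1, Silver 12.
Teal drops from 2 to 1.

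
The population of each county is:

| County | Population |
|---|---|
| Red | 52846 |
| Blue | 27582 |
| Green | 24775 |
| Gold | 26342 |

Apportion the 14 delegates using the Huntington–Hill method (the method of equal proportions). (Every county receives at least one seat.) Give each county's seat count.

Red=5, Blue=3, Green=3, Gold=3

With divisor 9881: modified quotas Red 5.348, Blue 2.791, Green 2.507, Gold 2.666.
Geometric-mean thresholds: Red √(5·6)=5.477, Blue √(2·3)=2.449, Green √(2·3)=2.449, Gold √(2·3)=2.449.
Each quota rounded against its threshold gives Red 5, Blue 3, Green 3, Gold 3 (total 14).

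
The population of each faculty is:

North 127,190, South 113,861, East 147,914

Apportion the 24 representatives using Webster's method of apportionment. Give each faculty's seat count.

North 8, South 7, East 9

Standard divisor 388965/24 ≈ 16206.875; standard quotas: North 7.848, South 7.025, East 9.127.
Rounding to the nearest integer gives North 8, South 7, East 9 — total 24, matching the house size, so no adjustment is needed.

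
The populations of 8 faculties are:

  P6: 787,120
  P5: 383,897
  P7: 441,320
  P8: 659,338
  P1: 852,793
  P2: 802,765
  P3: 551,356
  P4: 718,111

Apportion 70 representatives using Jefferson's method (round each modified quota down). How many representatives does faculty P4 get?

Standard divisor 5196700/70 ≈ 74238.571; standard quotas: P6 10.603, P5 5.171, P7 5.945, P8 8.881, P1 11.487, P2 10.813, P3 7.427, P4 9.673.
Rounding down gives 10, 5, 5, 8, 11, 10, 7, 9 = 65 seats, so the divisor must be adjusted.
With modified divisor 71300: modified quotas P6 11.040, P5 5.384, P7 6.190, P8 9.247, P1 11.961, P2 11.259, P3 7.733, P4 10.072.
Rounding down: P6 11, P5 5, P7 6, P8 9, P1 11, P2 11, P3 7, P4 10 (total 70).
P4 receives 10.

10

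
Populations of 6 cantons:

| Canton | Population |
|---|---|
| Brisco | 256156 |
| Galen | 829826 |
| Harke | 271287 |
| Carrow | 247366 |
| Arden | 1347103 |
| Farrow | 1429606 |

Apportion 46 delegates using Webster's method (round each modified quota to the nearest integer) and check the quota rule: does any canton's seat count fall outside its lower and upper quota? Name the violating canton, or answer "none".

none

Standard quotas: Brisco 2.689, Galen 8.712, Harke 2.848, Carrow 2.597, Arden 14.143, Farrow 15.010.
Webster allocation: Brisco 3, Galen 8, Harke 3, Carrow 3, Arden 14, Farrow 15.
Every allocation lies between the lower and upper quota.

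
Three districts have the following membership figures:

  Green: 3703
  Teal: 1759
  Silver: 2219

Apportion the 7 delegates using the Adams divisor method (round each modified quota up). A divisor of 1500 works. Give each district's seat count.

With modified divisor 1500: modified quotas Green 2.469, Teal 1.173, Silver 1.479.
Rounding up: Green 3, Teal 2, Silver 2 (total 7).

Green 3; Teal 2; Silver 2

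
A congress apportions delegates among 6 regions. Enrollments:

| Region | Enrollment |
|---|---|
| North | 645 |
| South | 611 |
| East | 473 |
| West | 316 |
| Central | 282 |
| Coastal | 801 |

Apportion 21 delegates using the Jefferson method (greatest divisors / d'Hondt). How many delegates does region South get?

4

Standard divisor 3128/21 ≈ 148.952; standard quotas: North 4.330, South 4.102, East 3.176, West 2.121, Central 1.893, Coastal 5.378.
Rounding down gives 4, 4, 3, 2, 1, 5 = 19 seats, so the divisor must be adjusted.
With modified divisor 130: modified quotas North 4.962, South 4.700, East 3.638, West 2.431, Central 2.169, Coastal 6.162.
Rounding down: North 4, South 4, East 3, West 2, Central 2, Coastal 6 (total 21).
South receives 4.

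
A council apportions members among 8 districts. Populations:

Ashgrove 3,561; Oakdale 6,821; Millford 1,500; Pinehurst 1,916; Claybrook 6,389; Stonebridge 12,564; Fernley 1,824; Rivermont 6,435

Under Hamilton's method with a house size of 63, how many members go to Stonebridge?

The standard divisor is 41010/63 ≈ 650.952.
Standard quotas: Ashgrove 5.4704, Oakdale 10.4785, Millford 2.3043, Pinehurst 2.9434, Claybrook 9.8149, Stonebridge 19.3010, Fernley 2.8020, Rivermont 9.8855.
Lower quotas: Ashgrove 5, Oakdale 10, Millford 2, Pinehurst 2, Claybrook 9, Stonebridge 19, Fernley 2, Rivermont 9 (sum 58, leaving 5 seats).
Remainders in descending order: Pinehurst 0.9434, Rivermont 0.8855, Claybrook 0.8149, Fernley 0.8020, Oakdale 0.4785, Ashgrove 0.4704, Millford 0.3043, Stonebridge 0.3010.
Largest remainders: Pinehurst, Rivermont, Claybrook, Fernley, Oakdale receive the extra seats.
Stonebridge receives 19.

19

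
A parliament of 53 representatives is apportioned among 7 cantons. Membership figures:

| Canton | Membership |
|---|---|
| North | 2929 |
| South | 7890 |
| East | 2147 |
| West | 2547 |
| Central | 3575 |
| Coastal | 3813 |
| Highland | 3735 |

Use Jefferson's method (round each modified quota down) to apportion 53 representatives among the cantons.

North 6, South 16, East 4, West 5, Central 7, Coastal 8, Highland 7

Standard divisor 26636/53 ≈ 502.566; standard quotas: North 5.828, South 15.699, East 4.272, West 5.068, Central 7.113, Coastal 7.587, Highland 7.432.
Rounding down gives 5, 15, 4, 5, 7, 7, 7 = 50 seats, so the divisor must be adjusted.
With modified divisor 470: modified quotas North 6.232, South 16.787, East 4.568, West 5.419, Central 7.606, Coastal 8.113, Highland 7.947.
Rounding down: North 6, South 16, East 4, West 5, Central 7, Coastal 8, Highland 7 (total 53).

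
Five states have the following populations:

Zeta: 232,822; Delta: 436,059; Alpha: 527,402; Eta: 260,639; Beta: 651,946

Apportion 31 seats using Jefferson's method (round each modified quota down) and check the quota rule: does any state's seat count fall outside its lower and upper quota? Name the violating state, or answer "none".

Standard quotas: Zeta 3.422, Delta 6.410, Alpha 7.753, Eta 3.831, Beta 9.583.
Jefferson allocation: Zeta 3, Delta 6, Alpha 8, Eta 4, Beta 10.
Every allocation lies between the lower and upper quota.

none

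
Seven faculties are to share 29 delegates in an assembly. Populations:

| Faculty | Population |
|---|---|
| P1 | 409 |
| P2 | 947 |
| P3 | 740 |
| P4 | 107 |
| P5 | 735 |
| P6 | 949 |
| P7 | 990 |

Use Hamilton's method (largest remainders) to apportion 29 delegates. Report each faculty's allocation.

The standard divisor is 4877/29 ≈ 168.172.
Standard quotas: P1 2.432, P2 5.631, P3 4.400, P4 0.636, P5 4.371, P6 5.643, P7 5.887.
Lower quotas: P1 2, P2 5, P3 4, P4 0, P5 4, P6 5, P7 5 (sum 25, leaving 4 seats).
Remainders in descending order: P7 0.887, P6 0.643, P4 0.636, P2 0.631, P1 0.432, P3 0.400, P5 0.371.
The surplus seats go to P7, P6, P4, P2.

P1 2; P2 6; P3 4; P4 1; P5 4; P6 6; P7 6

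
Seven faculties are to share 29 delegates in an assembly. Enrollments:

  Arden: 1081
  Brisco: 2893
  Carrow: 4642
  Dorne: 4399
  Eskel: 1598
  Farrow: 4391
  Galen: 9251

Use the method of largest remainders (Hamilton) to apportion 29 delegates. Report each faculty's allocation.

Arden=1; Brisco=3; Carrow=5; Dorne=5; Eskel=2; Farrow=4; Galen=9

Total 28255; standard divisor 28255/29 ≈ 974.31.
Standard quotas: Arden 1.1095, Brisco 2.9693, Carrow 4.7644, Dorne 4.5150, Eskel 1.6401, Farrow 4.5068, Galen 9.4949.
Lower quotas: Arden 1, Brisco 2, Carrow 4, Dorne 4, Eskel 1, Farrow 4, Galen 9 (sum 25, leaving 4 seats).
Remainders in descending order: Brisco 0.9693, Carrow 0.7644, Eskel 0.6401, Dorne 0.5150, Farrow 0.5068, Galen 0.4949, Arden 0.1095.
Largest remainders: Brisco, Carrow, Eskel, Dorne receive the extra seats.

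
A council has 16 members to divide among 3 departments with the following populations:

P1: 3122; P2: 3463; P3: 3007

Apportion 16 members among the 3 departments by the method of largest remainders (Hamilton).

The standard divisor is 9592/16 ≈ 599.5.
Standard quotas: P1 5.208, P2 5.776, P3 5.016.
Lower quotas: P1 5, P2 5, P3 5 (sum 15, leaving 1 seat).
Remainders in descending order: P2 0.776, P1 0.208, P3 0.016.
The surplus seat goes to P2.

P1: 5; P2: 6; P3: 5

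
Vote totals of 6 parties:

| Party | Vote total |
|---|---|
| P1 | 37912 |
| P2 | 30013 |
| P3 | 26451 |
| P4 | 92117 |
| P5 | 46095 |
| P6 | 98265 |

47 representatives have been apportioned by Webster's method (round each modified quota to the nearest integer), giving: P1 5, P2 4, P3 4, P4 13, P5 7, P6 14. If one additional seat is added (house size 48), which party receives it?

P1

Priority for the next seat is population ÷ (current seats + 0.5).
Priorities: P1 6893.091, P2 6669.556, P3 5878.000, P4 6823.481, P5 6146.000, P6 6776.897.
Highest priority: P1.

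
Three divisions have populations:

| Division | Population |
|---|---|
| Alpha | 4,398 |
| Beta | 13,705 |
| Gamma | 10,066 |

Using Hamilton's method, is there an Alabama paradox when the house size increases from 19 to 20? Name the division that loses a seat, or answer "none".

At 19 seats: Alpha 3, Beta 9, Gamma 7.
At 20 seats: Alpha 3, Beta 10, Gamma 7.
No division's allocation decreased.

none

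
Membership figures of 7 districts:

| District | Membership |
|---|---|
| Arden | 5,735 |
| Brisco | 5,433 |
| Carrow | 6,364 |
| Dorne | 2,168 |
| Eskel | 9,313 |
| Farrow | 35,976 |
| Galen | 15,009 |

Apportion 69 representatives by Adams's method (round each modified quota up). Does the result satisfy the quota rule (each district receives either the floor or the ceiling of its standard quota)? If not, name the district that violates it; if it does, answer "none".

Standard quotas: Arden 4.947, Brisco 4.686, Carrow 5.489, Dorne 1.870, Eskel 8.033, Farrow 31.030, Galen 12.946.
Adams allocation: Arden 5, Brisco 5, Carrow 6, Dorne 2, Eskel 8, Farrow 30, Galen 13.
Farrow has quota 31.030 (lower 31, upper 32) but receives 30 — outside the quota interval.

Farrow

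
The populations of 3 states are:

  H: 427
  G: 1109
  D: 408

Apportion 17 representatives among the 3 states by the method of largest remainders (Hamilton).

Total 1944; standard divisor 1944/17 ≈ 114.353.
Standard quotas: H 3.734, G 9.698, D 3.568.
Lower quotas: H 3, G 9, D 3 (sum 15, leaving 2 seats).
Remainders in descending order: H 0.734, G 0.698, D 0.568.
Largest remainders: H, G receive the extra seats.

H 4, G 10, D 3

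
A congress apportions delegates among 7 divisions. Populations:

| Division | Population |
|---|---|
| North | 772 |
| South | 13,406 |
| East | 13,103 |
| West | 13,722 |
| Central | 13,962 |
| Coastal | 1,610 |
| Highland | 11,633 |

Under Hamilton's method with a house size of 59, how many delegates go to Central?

12

Standard divisor: 68208 ÷ 59 ≈ 1156.068.
Standard quotas: North 0.6678, South 11.5962, East 11.3341, West 11.8695, Central 12.0771, Coastal 1.3927, Highland 10.0626.
Lower quotas: North 0, South 11, East 11, West 11, Central 12, Coastal 1, Highland 10 (sum 56, leaving 3 seats).
Remainders in descending order: West 0.8695, North 0.6678, South 0.5962, Coastal 0.3927, East 0.3341, Central 0.0771, Highland 0.0626.
The surplus seats go to West, North, South.
Central receives 12.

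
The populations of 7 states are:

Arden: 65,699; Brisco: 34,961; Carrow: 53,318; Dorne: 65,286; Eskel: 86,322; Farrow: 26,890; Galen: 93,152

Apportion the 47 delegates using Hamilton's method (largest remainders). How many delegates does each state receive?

Arden=7, Brisco=4, Carrow=6, Dorne=7, Eskel=10, Farrow=3, Galen=10

Total 425628; standard divisor 425628/47 ≈ 9055.915.
Standard quotas: Arden 7.2548, Brisco 3.8606, Carrow 5.8876, Dorne 7.2092, Eskel 9.5321, Farrow 2.9693, Galen 10.2863.
Lower quotas: Arden 7, Brisco 3, Carrow 5, Dorne 7, Eskel 9, Farrow 2, Galen 10 (sum 43, leaving 4 seats).
Remainders in descending order: Farrow 0.9693, Carrow 0.8876, Brisco 0.8606, Eskel 0.5321, Galen 0.2863, Arden 0.2548, Dorne 0.2092.
The surplus seats go to Farrow, Carrow, Brisco, Eskel.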